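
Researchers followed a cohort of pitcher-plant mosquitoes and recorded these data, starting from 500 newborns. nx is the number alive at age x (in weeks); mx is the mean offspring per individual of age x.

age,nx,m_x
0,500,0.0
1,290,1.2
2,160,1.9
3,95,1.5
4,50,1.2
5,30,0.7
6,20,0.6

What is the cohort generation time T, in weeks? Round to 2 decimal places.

lx = nx/n0 = nx/500: 1, 0.58, 0.32, 0.19, 0.1, 0.06, 0.04
lx·mx: 0, 0.696, 0.608, 0.285, 0.12, 0.042, 0.024 → R0 = 1.775
x·lx·mx: 0, 0.696, 1.216, 0.855, 0.48, 0.21, 0.144 → Σ = 3.601
T = 3.601 / 1.775 = 2.028732… → 2.03

2.03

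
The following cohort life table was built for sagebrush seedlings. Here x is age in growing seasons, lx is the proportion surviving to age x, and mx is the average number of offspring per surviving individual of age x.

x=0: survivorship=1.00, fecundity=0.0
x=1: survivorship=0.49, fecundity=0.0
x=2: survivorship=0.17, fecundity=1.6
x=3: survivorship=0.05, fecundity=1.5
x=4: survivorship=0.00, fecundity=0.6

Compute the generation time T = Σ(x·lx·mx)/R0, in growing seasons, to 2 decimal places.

lx·mx: 0, 0, 0.272, 0.075, 0 → R0 = 0.347
x·lx·mx: 0, 0, 0.544, 0.225, 0 → Σ = 0.769
T = 0.769 / 0.347 = 2.216138… → 2.22

2.22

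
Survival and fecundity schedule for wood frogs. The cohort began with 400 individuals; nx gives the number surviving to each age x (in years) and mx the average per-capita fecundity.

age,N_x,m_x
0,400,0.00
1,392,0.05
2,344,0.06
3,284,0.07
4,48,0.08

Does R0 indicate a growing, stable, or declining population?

lx = nx/n0 = nx/400: 1, 0.98, 0.86, 0.71, 0.12
R0 = Σ lx·mx = 0 + 0.049 + 0.0516 + 0.0497 + 0.0096 = 0.1599
R0 < 1, so the population is declining.

declining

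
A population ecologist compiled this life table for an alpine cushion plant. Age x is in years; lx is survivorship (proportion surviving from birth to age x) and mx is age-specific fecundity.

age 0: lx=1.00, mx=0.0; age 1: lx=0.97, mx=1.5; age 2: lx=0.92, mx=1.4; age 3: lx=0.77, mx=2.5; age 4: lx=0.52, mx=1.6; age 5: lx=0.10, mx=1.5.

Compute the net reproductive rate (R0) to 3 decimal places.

5.650

lx·mx by age: 0, 1.455, 1.288, 1.925, 0.832, 0.15
R0 = Σ lx·mx = 5.65 → 5.650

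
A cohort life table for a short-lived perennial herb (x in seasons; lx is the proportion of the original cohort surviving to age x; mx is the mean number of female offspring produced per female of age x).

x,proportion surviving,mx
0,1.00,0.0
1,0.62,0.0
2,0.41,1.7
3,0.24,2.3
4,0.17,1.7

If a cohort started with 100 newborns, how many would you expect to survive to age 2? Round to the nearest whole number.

41

Expected survivors = N0 · l_2 = 100 × 0.41 = 41 → 41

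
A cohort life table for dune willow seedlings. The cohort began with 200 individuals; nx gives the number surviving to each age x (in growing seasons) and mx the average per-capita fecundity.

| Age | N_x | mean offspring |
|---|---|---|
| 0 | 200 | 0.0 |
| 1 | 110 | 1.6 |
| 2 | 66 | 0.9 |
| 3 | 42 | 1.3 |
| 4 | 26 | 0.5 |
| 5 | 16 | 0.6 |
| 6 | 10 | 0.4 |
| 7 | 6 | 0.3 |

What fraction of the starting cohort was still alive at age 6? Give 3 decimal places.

0.050

l_6 = n_6/n_0 = 10/200 = 0.05 → 0.050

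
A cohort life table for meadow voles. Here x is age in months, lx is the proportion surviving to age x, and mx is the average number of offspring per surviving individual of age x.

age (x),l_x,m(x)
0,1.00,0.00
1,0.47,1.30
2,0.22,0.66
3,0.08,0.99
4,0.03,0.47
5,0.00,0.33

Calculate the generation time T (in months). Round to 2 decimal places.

lx·mx: 0, 0.611, 0.1452, 0.0792, 0.0141, 0 → R0 = 0.8495
x·lx·mx: 0, 0.611, 0.2904, 0.2376, 0.0564, 0 → Σ = 1.1954
T = 1.1954 / 0.8495 = 1.407181… → 1.41

1.41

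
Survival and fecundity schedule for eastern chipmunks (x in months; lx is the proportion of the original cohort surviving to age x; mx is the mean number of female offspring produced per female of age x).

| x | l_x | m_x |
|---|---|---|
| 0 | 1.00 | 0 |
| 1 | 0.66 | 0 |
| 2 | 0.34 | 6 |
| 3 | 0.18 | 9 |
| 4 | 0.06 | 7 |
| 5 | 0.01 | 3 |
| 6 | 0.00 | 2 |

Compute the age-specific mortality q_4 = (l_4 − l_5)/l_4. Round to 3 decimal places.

q_4 = (l_4 − l_5) / l_4 = (0.06 − 0.01) / 0.06
     = 0.05 / 0.06 = 0.833333… → 0.833

0.833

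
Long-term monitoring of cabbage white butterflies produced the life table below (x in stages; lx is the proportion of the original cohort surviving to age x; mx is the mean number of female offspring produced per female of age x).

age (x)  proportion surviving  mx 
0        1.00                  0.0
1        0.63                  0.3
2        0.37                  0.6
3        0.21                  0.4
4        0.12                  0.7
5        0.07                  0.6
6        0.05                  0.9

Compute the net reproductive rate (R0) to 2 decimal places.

lx·mx by age: 0, 0.189, 0.222, 0.084, 0.084, 0.042, 0.045
R0 = Σ lx·mx = 0.666 → 0.67

0.67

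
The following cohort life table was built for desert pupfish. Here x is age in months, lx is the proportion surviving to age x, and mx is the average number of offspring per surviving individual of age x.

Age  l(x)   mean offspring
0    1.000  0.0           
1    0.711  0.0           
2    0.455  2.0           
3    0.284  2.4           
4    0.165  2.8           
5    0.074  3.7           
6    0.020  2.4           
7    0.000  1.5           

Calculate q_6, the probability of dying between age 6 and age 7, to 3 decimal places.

1.000

q_6 = (l_6 − l_7) / l_6 = (0.02 − 0) / 0.02
     = 0.02 / 0.02 = 1 → 1.000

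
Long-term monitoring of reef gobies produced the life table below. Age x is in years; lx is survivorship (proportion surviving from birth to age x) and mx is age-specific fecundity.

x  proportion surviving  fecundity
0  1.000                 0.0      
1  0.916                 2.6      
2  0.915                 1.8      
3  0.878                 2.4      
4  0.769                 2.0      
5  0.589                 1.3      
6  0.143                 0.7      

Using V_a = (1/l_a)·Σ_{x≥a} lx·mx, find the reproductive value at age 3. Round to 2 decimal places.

5.14

lx·mx for x ≥ 3: 2.1072, 1.538, 0.7657, 0.1001 → sum = 4.511
V_3 = 4.511 / l_3 = 4.511 / 0.878 = 5.137813… → 5.14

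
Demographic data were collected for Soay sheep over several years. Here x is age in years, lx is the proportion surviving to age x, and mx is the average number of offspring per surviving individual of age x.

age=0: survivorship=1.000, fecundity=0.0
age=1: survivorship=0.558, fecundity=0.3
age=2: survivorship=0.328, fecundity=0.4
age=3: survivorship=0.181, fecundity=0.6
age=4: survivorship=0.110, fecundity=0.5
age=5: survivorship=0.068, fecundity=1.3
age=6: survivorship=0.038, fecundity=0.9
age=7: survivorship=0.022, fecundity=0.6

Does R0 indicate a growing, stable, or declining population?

R0 = Σ lx·mx = 0 + 0.1674 + 0.1312 + 0.1086 + 0.055 + 0.0884 + 0.0342 + 0.0132 = 0.598
R0 < 1, so the population is declining.

declining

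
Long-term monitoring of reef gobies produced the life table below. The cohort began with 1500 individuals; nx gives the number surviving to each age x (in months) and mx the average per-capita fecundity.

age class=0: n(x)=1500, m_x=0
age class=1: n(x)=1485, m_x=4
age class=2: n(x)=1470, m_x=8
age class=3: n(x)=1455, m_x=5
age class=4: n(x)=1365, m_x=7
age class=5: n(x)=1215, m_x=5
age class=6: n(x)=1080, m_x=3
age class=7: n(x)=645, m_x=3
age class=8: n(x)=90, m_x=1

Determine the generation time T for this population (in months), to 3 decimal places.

lx = nx/n0 = nx/1500: 1, 0.99, 0.98, 0.97, 0.91, 0.81, 0.72, 0.43, 0.06
lx·mx: 0, 3.96, 7.84, 4.85, 6.37, 4.05, 2.16, 1.29, 0.06 → R0 = 30.58
x·lx·mx: 0, 3.96, 15.68, 14.55, 25.48, 20.25, 12.96, 9.03, 0.48 → Σ = 102.39
T = 102.39 / 30.58 = 3.348267… → 3.348

3.348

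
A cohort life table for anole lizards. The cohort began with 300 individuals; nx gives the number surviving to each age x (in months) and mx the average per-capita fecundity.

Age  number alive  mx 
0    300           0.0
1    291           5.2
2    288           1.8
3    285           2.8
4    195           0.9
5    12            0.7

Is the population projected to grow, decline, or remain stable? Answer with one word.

lx = nx/n0 = nx/300: 1, 0.97, 0.96, 0.95, 0.65, 0.04
R0 = Σ lx·mx = 0 + 5.044 + 1.728 + 2.66 + 0.585 + 0.028 = 10.045
R0 > 1, so the population is growing.

growing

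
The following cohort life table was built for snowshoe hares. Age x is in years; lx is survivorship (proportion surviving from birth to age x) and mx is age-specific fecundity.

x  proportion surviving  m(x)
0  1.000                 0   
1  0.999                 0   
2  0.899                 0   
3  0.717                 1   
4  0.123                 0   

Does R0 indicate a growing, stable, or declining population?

declining

R0 = Σ lx·mx = 0 + 0 + 0 + 0.717 + 0 = 0.717
R0 < 1, so the population is declining.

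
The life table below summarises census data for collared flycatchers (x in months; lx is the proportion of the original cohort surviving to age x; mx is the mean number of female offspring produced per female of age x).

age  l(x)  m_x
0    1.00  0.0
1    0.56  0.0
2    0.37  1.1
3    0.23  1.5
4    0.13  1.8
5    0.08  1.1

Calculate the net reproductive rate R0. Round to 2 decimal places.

lx·mx by age: 0, 0, 0.407, 0.345, 0.234, 0.088
R0 = Σ lx·mx = 1.074 → 1.07

1.07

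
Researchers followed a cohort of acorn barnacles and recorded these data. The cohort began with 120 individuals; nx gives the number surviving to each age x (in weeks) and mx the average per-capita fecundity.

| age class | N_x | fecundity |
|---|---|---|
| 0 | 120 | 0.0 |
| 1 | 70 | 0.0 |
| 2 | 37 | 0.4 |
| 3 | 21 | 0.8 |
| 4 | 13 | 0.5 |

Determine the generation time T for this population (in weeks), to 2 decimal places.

2.78

lx = nx/n0 = nx/120: 1, 0.58333…, 0.30833…, 0.175, 0.10833…
lx·mx: 0, 0, 0.123333…, 0.14, 0.054167… → R0 = 0.3175…
x·lx·mx: 0, 0, 0.246667…, 0.42, 0.216667… → Σ = 0.883333…
T = 0.883333… / 0.3175… = 2.782152… → 2.78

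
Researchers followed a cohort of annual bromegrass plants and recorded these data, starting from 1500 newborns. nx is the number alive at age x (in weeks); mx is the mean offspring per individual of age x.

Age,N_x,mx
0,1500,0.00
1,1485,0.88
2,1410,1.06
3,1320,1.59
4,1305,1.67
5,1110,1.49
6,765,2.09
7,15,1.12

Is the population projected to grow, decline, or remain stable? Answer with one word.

growing

lx = nx/n0 = nx/1500: 1, 0.99, 0.94, 0.88, 0.87, 0.74, 0.51, 0.01
R0 = Σ lx·mx = 0 + 0.8712 + 0.9964 + 1.3992 + 1.4529 + 1.1026 + 1.0659 + 0.0112 = 6.8994
R0 > 1, so the population is growing.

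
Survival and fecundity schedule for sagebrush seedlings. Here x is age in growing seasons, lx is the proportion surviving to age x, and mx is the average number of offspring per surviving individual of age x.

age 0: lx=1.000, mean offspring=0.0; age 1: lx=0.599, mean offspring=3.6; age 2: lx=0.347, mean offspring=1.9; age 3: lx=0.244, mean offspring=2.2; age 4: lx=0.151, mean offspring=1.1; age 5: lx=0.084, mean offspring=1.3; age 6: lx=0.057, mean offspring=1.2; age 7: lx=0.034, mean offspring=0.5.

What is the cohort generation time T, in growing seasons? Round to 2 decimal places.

1.84

lx·mx: 0, 2.1564, 0.6593, 0.5368, 0.1661, 0.1092, 0.0684, 0.017 → R0 = 3.7132
x·lx·mx: 0, 2.1564, 1.3186, 1.6104, 0.6644, 0.546, 0.4104, 0.119 → Σ = 6.8252
T = 6.8252 / 3.7132 = 1.838091… → 1.84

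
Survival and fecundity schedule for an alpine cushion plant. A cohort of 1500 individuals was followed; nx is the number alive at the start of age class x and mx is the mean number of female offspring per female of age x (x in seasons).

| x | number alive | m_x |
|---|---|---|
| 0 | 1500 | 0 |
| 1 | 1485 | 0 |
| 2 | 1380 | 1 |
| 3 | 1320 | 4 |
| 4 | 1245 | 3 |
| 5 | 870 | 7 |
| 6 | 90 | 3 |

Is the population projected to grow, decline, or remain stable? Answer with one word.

lx = nx/n0 = nx/1500: 1, 0.99, 0.92, 0.88, 0.83, 0.58, 0.06
R0 = Σ lx·mx = 0 + 0 + 0.92 + 3.52 + 2.49 + 4.06 + 0.18 = 11.17
R0 > 1, so the population is growing.

growing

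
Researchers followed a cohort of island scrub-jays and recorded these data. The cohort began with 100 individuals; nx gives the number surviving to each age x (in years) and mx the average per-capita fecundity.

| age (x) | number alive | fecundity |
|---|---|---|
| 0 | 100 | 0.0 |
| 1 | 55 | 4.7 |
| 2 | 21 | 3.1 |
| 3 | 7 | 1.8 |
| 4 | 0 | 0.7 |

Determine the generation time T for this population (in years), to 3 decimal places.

1.269

lx = nx/n0 = nx/100: 1, 0.55, 0.21, 0.07, 0
lx·mx: 0, 2.585, 0.651, 0.126, 0 → R0 = 3.362
x·lx·mx: 0, 2.585, 1.302, 0.378, 0 → Σ = 4.265
T = 4.265 / 3.362 = 1.26859… → 1.269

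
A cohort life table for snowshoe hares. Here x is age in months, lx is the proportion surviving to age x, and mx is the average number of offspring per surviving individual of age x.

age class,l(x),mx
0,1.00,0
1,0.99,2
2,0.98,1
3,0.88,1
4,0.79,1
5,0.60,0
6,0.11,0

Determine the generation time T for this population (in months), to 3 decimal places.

lx·mx: 0, 1.98, 0.98, 0.88, 0.79, 0, 0 → R0 = 4.63
x·lx·mx: 0, 1.98, 1.96, 2.64, 3.16, 0, 0 → Σ = 9.74
T = 9.74 / 4.63 = 2.103672… → 2.104

2.104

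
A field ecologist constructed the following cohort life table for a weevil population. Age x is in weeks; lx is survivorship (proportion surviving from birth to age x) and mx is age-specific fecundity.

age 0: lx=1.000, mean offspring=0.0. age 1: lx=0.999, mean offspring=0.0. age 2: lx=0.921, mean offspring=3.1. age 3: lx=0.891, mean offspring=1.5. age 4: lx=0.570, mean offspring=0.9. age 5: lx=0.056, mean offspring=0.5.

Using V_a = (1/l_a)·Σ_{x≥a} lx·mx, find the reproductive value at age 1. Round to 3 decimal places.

4.737

lx·mx for x ≥ 1: 0, 2.8551, 1.3365, 0.513, 0.028 → sum = 4.7326
V_1 = 4.7326 / l_1 = 4.7326 / 0.999 = 4.737337… → 4.737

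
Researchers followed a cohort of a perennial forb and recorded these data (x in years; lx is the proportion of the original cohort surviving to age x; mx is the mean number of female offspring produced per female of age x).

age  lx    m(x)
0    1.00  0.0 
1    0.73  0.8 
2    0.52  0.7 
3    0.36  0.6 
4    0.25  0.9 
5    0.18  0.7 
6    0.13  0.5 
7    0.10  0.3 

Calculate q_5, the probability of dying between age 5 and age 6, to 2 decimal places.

q_5 = (l_5 − l_6) / l_5 = (0.18 − 0.13) / 0.18
     = 0.05 / 0.18 = 0.277778… → 0.28

0.28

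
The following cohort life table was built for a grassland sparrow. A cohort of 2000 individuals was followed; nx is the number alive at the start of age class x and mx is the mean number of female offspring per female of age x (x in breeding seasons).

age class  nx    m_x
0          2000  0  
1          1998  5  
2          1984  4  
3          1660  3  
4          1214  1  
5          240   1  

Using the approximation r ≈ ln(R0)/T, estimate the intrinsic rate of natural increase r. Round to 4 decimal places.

1.2996

lx = nx/n0 = nx/2000: 1, 0.999, 0.992, 0.83, 0.607, 0.12
R0 = Σ lx·mx = 0 + 4.995 + 3.968 + 2.49 + 0.607 + 0.12 = 12.18
Σ x·lx·mx = 23.429; T = 23.429/12.18 = 1.92356…
r ≈ ln(R0)/T = ln(12.18)/1.92356… = 1.299565… → 1.2996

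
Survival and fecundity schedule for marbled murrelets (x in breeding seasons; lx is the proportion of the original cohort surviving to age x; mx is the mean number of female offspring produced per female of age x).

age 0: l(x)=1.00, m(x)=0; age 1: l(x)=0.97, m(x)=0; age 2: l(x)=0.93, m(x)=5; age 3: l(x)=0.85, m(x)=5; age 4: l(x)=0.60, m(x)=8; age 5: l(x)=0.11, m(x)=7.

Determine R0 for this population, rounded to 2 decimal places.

14.47

lx·mx by age: 0, 0, 4.65, 4.25, 4.8, 0.77
R0 = Σ lx·mx = 14.47 → 14.47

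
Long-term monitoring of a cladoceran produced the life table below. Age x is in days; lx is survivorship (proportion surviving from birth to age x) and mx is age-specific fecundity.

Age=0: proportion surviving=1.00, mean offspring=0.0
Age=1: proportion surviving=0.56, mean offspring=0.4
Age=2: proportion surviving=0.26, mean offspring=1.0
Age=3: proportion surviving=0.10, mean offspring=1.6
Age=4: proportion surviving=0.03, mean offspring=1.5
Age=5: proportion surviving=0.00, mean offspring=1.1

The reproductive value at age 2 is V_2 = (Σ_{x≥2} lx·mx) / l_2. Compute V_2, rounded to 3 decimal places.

1.788

lx·mx for x ≥ 2: 0.26, 0.16, 0.045, 0 → sum = 0.465
V_2 = 0.465 / l_2 = 0.465 / 0.26 = 1.788462… → 1.788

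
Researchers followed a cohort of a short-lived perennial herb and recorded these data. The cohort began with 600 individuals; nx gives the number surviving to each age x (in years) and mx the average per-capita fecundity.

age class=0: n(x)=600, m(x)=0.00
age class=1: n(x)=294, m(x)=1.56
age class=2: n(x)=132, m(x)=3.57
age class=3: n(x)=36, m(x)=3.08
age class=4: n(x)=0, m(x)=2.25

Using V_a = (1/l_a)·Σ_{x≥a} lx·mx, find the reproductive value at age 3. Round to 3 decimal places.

lx = nx/n0 = nx/600: 1, 0.49, 0.22, 0.06, 0
lx·mx for x ≥ 3: 0.1848, 0 → sum = 0.1848
V_3 = 0.1848 / l_3 = 0.1848 / 0.06 = 3.08 → 3.080

3.080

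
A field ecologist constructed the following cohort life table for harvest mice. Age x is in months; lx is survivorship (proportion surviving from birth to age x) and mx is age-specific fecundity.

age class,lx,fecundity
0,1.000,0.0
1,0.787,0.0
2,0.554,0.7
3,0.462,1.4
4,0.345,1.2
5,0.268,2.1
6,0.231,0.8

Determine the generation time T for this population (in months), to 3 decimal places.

3.777

lx·mx: 0, 0, 0.3878, 0.6468, 0.414, 0.5628, 0.1848 → R0 = 2.1962
x·lx·mx: 0, 0, 0.7756, 1.9404, 1.656, 2.814, 1.1088 → Σ = 8.2948
T = 8.2948 / 2.1962 = 3.776887… → 3.777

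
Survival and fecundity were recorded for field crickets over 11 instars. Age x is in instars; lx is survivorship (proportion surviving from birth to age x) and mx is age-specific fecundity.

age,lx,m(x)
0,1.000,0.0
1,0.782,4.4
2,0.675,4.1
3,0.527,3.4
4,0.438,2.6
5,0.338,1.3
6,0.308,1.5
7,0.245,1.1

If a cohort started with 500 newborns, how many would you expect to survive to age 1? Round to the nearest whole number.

391

Expected survivors = N0 · l_1 = 500 × 0.782 = 391 → 391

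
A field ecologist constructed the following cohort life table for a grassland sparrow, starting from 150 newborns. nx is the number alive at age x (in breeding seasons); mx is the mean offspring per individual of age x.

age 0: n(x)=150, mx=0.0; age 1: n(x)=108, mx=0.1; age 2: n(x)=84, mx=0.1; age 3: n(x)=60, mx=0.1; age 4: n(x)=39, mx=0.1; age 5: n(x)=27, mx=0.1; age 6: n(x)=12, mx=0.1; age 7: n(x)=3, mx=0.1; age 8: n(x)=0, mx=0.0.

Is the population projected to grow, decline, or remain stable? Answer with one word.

declining

lx = nx/n0 = nx/150: 1, 0.72, 0.56, 0.4, 0.26, 0.18, 0.08, 0.02, 0
R0 = Σ lx·mx = 0 + 0.072 + 0.056 + 0.04 + 0.026 + 0.018 + 0.008 + 0.002 + 0 = 0.222
R0 < 1, so the population is declining.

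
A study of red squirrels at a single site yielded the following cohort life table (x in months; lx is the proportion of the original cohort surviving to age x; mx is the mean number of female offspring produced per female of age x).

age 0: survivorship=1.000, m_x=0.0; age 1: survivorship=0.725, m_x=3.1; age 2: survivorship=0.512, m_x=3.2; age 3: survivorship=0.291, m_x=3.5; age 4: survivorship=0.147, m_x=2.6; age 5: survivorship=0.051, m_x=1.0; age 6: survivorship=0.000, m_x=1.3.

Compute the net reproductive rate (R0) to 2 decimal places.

lx·mx by age: 0, 2.2475, 1.6384, 1.0185, 0.3822, 0.051, 0
R0 = Σ lx·mx = 5.3376 → 5.34

5.34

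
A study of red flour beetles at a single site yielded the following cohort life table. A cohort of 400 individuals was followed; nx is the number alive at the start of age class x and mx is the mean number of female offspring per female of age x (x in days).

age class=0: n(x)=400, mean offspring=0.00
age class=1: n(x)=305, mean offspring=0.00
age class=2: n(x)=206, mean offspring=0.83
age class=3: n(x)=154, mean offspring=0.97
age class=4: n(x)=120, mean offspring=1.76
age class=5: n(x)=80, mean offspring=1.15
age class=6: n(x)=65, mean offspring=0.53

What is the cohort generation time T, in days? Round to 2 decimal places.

3.50

lx = nx/n0 = nx/400: 1, 0.7625, 0.515, 0.385, 0.3, 0.2, 0.1625
lx·mx: 0, 0, 0.42745, 0.37345, 0.528, 0.23, 0.086125 → R0 = 1.645025
x·lx·mx: 0, 0, 0.8549, 1.12035, 2.112, 1.15, 0.51675 → Σ = 5.754
T = 5.754 / 1.645025 = 3.497819… → 3.50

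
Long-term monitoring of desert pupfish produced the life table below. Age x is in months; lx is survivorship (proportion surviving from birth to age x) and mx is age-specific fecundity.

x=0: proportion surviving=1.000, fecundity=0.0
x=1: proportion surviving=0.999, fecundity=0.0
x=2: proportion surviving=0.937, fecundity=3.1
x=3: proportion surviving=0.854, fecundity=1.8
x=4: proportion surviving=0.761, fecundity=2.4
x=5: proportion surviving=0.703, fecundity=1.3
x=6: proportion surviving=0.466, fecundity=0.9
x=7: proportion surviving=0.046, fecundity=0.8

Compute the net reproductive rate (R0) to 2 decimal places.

7.64

lx·mx by age: 0, 0, 2.9047, 1.5372, 1.8264, 0.9139, 0.4194, 0.0368
R0 = Σ lx·mx = 7.6384 → 7.64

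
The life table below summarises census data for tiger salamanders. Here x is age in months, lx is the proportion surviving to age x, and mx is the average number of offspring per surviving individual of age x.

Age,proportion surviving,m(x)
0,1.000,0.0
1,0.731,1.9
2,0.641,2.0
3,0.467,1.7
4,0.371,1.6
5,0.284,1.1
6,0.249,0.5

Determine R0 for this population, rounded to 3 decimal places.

4.495

lx·mx by age: 0, 1.3889, 1.282, 0.7939, 0.5936, 0.3124, 0.1245
R0 = Σ lx·mx = 4.4953 → 4.495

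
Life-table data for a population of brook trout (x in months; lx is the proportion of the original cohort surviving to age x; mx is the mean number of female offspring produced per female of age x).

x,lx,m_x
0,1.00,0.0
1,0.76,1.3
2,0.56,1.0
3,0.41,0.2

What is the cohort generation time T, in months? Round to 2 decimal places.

lx·mx: 0, 0.988, 0.56, 0.082 → R0 = 1.63
x·lx·mx: 0, 0.988, 1.12, 0.246 → Σ = 2.354
T = 2.354 / 1.63 = 1.444172… → 1.44

1.44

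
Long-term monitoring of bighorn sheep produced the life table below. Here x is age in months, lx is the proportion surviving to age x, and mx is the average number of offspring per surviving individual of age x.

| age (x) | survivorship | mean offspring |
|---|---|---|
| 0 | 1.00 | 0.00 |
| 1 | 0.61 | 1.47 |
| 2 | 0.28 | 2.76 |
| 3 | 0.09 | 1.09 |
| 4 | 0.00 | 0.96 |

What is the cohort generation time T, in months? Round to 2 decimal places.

lx·mx: 0, 0.8967, 0.7728, 0.0981, 0 → R0 = 1.7676
x·lx·mx: 0, 0.8967, 1.5456, 0.2943, 0 → Σ = 2.7366
T = 2.7366 / 1.7676 = 1.548201… → 1.55

1.55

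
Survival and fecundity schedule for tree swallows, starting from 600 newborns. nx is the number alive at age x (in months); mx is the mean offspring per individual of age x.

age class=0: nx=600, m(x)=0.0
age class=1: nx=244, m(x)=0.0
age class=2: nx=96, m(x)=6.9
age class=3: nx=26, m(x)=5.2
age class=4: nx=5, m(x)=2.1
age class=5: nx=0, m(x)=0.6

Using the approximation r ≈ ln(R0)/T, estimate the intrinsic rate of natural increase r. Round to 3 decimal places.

lx = nx/n0 = nx/600: 1, 0.40667…, 0.16, 0.04333…, 0.00833…, 0
R0 = Σ lx·mx = 0 + 0 + 1.104 + 0.22533… + 0.0175… + 0 = 1.346833…
Σ x·lx·mx = 2.954…; T = 2.954…/1.346833… = 2.19329…
r ≈ ln(R0)/T = ln(1.346833…)/2.19329… = 0.13576… → 0.136

0.136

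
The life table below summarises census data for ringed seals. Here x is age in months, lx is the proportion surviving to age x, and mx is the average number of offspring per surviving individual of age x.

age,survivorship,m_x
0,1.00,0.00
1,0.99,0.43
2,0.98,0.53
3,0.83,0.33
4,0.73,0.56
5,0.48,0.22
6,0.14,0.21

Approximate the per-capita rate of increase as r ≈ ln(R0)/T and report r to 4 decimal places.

R0 = Σ lx·mx = 0 + 0.4257 + 0.5194 + 0.2739 + 0.4088 + 0.1056 + 0.0294 = 1.7628
Σ x·lx·mx = 4.6258; T = 4.6258/1.7628 = 2.62412…
r ≈ ln(R0)/T = ln(1.7628)/2.62412… = 0.216036… → 0.2160

0.2160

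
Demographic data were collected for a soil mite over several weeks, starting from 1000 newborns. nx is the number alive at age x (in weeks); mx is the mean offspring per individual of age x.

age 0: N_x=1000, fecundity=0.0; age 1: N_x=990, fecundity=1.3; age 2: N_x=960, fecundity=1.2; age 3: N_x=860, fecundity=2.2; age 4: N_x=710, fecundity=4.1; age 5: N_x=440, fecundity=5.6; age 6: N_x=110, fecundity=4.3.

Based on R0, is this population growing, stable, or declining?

lx = nx/n0 = nx/1000: 1, 0.99, 0.96, 0.86, 0.71, 0.44, 0.11
R0 = Σ lx·mx = 0 + 1.287 + 1.152 + 1.892 + 2.911 + 2.464 + 0.473 = 10.179
R0 > 1, so the population is growing.

growing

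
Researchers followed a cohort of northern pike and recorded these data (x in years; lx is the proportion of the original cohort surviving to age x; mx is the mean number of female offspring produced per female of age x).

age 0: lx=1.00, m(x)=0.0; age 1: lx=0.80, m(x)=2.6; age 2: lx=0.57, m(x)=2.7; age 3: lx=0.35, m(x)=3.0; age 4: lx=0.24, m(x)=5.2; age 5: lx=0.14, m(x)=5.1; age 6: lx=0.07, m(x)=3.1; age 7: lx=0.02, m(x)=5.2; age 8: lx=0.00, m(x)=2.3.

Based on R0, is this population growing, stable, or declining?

R0 = Σ lx·mx = 0 + 2.08 + 1.539 + 1.05 + 1.248 + 0.714 + 0.217 + 0.104 + 0 = 6.952
R0 > 1, so the population is growing.

growing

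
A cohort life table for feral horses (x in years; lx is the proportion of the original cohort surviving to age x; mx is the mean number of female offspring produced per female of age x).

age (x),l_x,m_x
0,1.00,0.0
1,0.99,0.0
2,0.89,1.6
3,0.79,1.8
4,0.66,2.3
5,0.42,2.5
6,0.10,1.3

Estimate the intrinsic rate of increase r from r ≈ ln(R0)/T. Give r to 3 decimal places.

0.494

R0 = Σ lx·mx = 0 + 0 + 1.424 + 1.422 + 1.518 + 1.05 + 0.13 = 5.544
Σ x·lx·mx = 19.216; T = 19.216/5.544 = 3.46609…
r ≈ ln(R0)/T = ln(5.544)/3.46609… = 0.49414… → 0.494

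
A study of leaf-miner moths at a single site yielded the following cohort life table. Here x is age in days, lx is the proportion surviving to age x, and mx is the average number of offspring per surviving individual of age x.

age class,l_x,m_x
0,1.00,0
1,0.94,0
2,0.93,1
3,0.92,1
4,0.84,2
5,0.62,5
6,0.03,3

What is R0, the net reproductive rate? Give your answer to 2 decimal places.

6.72

lx·mx by age: 0, 0, 0.93, 0.92, 1.68, 3.1, 0.09
R0 = Σ lx·mx = 6.72 → 6.72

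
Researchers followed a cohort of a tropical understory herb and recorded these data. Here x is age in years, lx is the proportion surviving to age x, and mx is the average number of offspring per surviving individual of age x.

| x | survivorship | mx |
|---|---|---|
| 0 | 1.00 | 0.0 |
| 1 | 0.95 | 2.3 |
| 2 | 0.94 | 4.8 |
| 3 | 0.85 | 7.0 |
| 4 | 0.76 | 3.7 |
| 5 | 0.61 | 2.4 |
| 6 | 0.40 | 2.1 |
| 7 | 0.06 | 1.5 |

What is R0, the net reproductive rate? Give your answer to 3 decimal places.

lx·mx by age: 0, 2.185, 4.512, 5.95, 2.812, 1.464, 0.84, 0.09
R0 = Σ lx·mx = 17.853 → 17.853

17.853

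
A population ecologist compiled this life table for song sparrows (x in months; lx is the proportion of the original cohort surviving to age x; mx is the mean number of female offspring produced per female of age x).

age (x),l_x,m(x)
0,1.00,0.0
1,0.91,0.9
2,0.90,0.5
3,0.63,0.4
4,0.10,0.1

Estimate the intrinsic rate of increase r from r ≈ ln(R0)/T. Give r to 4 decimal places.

R0 = Σ lx·mx = 0 + 0.819 + 0.45 + 0.252 + 0.01 = 1.531
Σ x·lx·mx = 2.515; T = 2.515/1.531 = 1.64272…
r ≈ ln(R0)/T = ln(1.531)/1.64272… = 0.259278… → 0.2593

0.2593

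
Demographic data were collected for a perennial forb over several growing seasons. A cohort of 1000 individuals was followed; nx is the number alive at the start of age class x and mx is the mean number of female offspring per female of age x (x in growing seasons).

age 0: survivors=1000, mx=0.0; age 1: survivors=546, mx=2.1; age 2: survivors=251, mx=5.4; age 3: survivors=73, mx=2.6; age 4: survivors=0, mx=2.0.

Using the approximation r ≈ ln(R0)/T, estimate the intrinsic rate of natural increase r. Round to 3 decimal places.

0.602

lx = nx/n0 = nx/1000: 1, 0.546, 0.251, 0.073, 0
R0 = Σ lx·mx = 0 + 1.1466 + 1.3554 + 0.1898 + 0 = 2.6918
Σ x·lx·mx = 4.4268; T = 4.4268/2.6918 = 1.64455…
r ≈ ln(R0)/T = ln(2.6918)/1.64455… = 0.60212… → 0.602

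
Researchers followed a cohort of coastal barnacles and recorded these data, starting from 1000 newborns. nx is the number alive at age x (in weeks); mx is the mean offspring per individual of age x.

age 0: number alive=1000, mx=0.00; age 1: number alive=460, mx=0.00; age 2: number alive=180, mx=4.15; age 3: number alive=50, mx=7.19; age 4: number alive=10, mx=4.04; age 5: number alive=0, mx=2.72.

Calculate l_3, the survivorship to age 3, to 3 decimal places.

l_3 = n_3/n_0 = 50/1000 = 0.05 → 0.050

0.050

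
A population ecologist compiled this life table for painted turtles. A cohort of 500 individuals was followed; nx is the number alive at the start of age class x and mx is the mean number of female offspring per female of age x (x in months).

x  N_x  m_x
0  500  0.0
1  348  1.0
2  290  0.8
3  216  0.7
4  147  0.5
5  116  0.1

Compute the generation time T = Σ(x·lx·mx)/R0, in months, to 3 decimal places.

1.982

lx = nx/n0 = nx/500: 1, 0.696, 0.58, 0.432, 0.294, 0.232
lx·mx: 0, 0.696, 0.464, 0.3024, 0.147, 0.0232 → R0 = 1.6326
x·lx·mx: 0, 0.696, 0.928, 0.9072, 0.588, 0.116 → Σ = 3.2352
T = 3.2352 / 1.6326 = 1.981624… → 1.982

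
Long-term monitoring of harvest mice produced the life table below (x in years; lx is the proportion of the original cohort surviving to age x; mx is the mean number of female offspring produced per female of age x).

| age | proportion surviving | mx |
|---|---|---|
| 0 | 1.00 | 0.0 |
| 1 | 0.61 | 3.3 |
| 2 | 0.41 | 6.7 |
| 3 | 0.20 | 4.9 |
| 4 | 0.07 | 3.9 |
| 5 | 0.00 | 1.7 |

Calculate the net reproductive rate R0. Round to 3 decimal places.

lx·mx by age: 0, 2.013, 2.747, 0.98, 0.273, 0
R0 = Σ lx·mx = 6.013 → 6.013

6.013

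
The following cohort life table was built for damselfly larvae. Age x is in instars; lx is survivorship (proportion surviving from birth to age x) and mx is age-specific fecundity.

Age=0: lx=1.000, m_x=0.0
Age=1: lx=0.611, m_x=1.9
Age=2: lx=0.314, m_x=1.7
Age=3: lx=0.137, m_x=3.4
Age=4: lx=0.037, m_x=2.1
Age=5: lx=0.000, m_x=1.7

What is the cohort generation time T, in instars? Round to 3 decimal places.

lx·mx: 0, 1.1609, 0.5338, 0.4658, 0.0777, 0 → R0 = 2.2382
x·lx·mx: 0, 1.1609, 1.0676, 1.3974, 0.3108, 0 → Σ = 3.9367
T = 3.9367 / 2.2382 = 1.758869… → 1.759

1.759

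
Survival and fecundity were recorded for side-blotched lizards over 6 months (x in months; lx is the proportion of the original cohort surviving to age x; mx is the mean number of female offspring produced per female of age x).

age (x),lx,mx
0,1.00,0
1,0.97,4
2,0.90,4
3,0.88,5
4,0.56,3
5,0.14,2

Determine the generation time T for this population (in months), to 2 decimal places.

2.34

lx·mx: 0, 3.88, 3.6, 4.4, 1.68, 0.28 → R0 = 13.84
x·lx·mx: 0, 3.88, 7.2, 13.2, 6.72, 1.4 → Σ = 32.4
T = 32.4 / 13.84 = 2.34104… → 2.34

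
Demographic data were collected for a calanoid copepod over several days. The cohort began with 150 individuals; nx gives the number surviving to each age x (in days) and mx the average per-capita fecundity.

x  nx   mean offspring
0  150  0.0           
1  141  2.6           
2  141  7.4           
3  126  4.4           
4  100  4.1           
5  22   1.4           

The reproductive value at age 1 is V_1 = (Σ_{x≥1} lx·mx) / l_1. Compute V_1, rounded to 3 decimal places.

17.058

lx = nx/n0 = nx/150: 1, 0.94, 0.94, 0.84, 0.66667…, 0.14667…
lx·mx for x ≥ 1: 2.444, 6.956, 3.696, 2.733333…, 0.205333… → sum = 16.034667…
V_1 = 16.034667… / l_1 = 16.034667… / 0.94 = 17.058156… → 17.058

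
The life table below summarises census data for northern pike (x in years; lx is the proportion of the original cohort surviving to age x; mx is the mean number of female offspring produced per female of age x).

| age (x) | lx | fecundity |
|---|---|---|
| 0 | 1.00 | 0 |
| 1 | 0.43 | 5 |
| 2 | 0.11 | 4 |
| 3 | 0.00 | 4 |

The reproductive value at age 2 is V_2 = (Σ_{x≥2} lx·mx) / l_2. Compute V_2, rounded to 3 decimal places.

lx·mx for x ≥ 2: 0.44, 0 → sum = 0.44
V_2 = 0.44 / l_2 = 0.44 / 0.11 = 4 → 4.000

4.000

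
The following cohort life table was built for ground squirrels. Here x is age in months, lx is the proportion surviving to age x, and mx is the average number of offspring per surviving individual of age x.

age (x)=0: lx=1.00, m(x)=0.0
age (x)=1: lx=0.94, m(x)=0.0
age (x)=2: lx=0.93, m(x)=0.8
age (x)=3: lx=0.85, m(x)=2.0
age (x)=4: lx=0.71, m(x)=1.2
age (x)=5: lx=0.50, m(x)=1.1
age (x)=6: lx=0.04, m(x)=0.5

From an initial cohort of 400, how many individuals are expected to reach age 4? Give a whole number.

Expected survivors = N0 · l_4 = 400 × 0.71 = 284 → 284

284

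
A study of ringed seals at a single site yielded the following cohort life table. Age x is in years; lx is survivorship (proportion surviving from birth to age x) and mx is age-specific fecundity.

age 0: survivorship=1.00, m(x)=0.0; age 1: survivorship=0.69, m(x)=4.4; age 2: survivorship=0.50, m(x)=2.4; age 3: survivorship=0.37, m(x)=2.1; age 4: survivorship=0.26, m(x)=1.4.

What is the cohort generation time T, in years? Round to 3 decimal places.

lx·mx: 0, 3.036, 1.2, 0.777, 0.364 → R0 = 5.377
x·lx·mx: 0, 3.036, 2.4, 2.331, 1.456 → Σ = 9.223
T = 9.223 / 5.377 = 1.715269… → 1.715

1.715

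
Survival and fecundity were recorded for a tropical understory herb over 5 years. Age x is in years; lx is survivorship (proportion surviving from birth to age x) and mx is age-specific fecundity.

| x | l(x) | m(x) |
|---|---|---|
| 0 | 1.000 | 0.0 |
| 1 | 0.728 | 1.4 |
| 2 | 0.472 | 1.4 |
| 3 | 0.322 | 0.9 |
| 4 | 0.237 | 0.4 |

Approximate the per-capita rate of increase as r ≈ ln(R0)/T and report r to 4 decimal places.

0.4170

R0 = Σ lx·mx = 0 + 1.0192 + 0.6608 + 0.2898 + 0.0948 = 2.0646
Σ x·lx·mx = 3.5894; T = 3.5894/2.0646 = 1.73854…
r ≈ ln(R0)/T = ln(2.0646)/1.73854… = 0.416979… → 0.4170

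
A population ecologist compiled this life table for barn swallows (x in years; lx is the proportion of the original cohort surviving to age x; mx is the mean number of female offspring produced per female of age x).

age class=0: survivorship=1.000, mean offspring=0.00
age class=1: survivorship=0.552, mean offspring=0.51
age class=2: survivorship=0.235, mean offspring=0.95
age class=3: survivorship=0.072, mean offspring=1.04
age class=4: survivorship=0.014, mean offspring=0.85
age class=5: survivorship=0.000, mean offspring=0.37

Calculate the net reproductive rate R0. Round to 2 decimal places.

0.59

lx·mx by age: 0, 0.28152, 0.22325, 0.07488, 0.0119, 0
R0 = Σ lx·mx = 0.59155 → 0.59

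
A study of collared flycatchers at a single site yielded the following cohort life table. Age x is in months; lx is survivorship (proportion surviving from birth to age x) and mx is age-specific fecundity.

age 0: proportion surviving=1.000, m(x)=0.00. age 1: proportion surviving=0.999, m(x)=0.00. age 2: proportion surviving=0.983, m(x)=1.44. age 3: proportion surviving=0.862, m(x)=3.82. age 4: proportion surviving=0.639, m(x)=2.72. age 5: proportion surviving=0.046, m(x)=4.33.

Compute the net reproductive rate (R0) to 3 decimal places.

lx·mx by age: 0, 0, 1.41552, 3.29284, 1.73808, 0.19918
R0 = Σ lx·mx = 6.64562 → 6.646

6.646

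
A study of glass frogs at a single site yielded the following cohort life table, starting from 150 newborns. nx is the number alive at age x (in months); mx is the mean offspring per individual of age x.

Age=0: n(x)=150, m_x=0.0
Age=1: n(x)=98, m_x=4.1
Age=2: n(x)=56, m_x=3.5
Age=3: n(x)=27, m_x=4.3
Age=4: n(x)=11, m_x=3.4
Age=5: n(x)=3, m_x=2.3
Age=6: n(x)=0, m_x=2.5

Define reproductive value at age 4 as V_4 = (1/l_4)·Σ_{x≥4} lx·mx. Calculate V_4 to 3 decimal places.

lx = nx/n0 = nx/150: 1, 0.65333…, 0.37333…, 0.18, 0.07333…, 0.02, 0
lx·mx for x ≥ 4: 0.249333…, 0.046, 0 → sum = 0.295333…
V_4 = 0.295333… / l_4 = 0.295333… / 0.073333… = 4.027273… → 4.027

4.027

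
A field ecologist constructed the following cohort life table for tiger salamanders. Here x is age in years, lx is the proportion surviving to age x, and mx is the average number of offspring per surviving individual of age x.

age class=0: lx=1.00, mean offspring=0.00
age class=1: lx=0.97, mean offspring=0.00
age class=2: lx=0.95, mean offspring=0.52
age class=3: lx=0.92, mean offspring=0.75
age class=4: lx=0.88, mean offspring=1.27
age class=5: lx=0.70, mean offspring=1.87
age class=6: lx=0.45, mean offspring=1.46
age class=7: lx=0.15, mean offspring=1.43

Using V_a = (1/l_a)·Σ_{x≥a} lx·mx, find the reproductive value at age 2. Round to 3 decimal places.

4.718

lx·mx for x ≥ 2: 0.494, 0.69, 1.1176, 1.309, 0.657, 0.2145 → sum = 4.4821
V_2 = 4.4821 / l_2 = 4.4821 / 0.95 = 4.718 → 4.718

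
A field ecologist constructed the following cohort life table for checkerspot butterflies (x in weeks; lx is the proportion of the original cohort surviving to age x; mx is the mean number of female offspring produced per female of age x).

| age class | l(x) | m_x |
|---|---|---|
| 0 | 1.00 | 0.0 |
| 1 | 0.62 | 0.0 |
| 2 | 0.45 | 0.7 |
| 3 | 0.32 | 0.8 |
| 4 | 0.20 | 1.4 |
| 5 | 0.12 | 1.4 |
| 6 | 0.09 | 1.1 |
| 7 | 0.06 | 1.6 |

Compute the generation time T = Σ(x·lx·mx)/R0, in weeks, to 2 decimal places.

3.81

lx·mx: 0, 0, 0.315, 0.256, 0.28, 0.168, 0.099, 0.096 → R0 = 1.214
x·lx·mx: 0, 0, 0.63, 0.768, 1.12, 0.84, 0.594, 0.672 → Σ = 4.624
T = 4.624 / 1.214 = 3.808896… → 3.81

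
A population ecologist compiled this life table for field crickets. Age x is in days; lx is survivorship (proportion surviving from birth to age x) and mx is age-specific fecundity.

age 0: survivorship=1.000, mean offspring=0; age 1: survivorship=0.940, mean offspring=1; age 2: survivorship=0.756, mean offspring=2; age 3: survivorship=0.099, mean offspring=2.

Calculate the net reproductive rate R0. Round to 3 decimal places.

2.650

lx·mx by age: 0, 0.94, 1.512, 0.198
R0 = Σ lx·mx = 2.65 → 2.650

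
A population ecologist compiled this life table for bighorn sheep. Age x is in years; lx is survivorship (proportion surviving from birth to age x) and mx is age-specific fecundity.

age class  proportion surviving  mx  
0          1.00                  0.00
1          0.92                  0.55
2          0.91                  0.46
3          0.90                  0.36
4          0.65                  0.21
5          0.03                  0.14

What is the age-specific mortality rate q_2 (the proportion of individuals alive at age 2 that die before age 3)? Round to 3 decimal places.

q_2 = (l_2 − l_3) / l_2 = (0.91 − 0.9) / 0.91
     = 0.01 / 0.91 = 0.010989… → 0.011

0.011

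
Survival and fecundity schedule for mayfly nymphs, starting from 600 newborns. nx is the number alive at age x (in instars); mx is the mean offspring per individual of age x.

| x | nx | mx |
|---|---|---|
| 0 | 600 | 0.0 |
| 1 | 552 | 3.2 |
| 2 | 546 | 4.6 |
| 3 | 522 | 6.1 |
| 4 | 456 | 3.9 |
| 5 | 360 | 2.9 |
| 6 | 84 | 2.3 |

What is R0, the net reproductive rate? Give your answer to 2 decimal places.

17.46

lx = nx/n0 = nx/600: 1, 0.92, 0.91, 0.87, 0.76, 0.6, 0.14
lx·mx by age: 0, 2.944, 4.186, 5.307, 2.964, 1.74, 0.322
R0 = Σ lx·mx = 17.463 → 17.46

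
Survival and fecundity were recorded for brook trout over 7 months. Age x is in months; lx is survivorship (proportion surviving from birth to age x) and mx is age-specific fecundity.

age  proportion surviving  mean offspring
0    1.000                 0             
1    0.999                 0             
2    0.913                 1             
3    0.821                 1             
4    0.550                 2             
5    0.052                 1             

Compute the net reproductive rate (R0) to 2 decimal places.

lx·mx by age: 0, 0, 0.913, 0.821, 1.1, 0.052
R0 = Σ lx·mx = 2.886 → 2.89

2.89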